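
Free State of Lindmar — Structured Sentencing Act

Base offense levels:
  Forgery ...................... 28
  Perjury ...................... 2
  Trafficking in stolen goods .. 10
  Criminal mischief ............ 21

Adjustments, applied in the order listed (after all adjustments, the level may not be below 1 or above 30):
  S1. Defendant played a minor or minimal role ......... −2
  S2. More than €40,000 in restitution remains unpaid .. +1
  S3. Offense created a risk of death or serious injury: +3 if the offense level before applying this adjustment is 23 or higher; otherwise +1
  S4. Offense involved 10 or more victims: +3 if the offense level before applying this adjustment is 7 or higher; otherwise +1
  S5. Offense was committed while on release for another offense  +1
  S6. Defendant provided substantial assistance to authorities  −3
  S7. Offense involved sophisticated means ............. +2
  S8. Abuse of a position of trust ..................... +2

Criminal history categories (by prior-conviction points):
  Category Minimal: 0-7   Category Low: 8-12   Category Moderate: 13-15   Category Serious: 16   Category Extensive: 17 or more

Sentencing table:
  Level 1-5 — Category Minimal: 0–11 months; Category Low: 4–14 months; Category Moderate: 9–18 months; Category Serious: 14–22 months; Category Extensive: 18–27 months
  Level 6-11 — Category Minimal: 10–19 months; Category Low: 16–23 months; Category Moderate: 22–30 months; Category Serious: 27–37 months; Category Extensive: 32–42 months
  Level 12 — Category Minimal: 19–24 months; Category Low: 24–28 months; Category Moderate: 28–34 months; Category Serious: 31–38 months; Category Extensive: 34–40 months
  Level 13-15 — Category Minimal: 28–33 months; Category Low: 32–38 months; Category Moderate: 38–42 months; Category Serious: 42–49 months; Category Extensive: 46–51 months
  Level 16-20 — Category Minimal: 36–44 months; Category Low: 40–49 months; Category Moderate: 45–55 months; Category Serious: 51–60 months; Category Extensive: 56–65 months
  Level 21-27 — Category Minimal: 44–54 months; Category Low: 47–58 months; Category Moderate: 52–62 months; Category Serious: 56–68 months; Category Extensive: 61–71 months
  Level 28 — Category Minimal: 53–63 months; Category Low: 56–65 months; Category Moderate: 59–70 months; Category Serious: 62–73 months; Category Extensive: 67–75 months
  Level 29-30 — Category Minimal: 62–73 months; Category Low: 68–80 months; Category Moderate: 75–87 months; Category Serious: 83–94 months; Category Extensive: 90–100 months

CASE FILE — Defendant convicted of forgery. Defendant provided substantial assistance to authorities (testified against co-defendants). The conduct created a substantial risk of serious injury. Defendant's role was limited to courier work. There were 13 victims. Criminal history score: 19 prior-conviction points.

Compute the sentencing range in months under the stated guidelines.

Base offense level for forgery: 28.
S1 applies: 28 − 2 = 26.
S2 does not apply.
S3 applies (level before this adjustment is 26 ≥ 23, so +3): 26 + 3 = 29.
S4 applies (level before this adjustment is 29 ≥ 7, so +3): 29 + 3 = 32.
S5 does not apply.
S6 applies: 32 − 3 = 29.
S7 does not apply.
S8 does not apply.
Final offense level: 29.
Criminal history: 19 prior points → Category Extensive (17+).
Level 29 falls in the 29-30 band.
Grid: Level 29-30 × Category Extensive = 90-100 months.

90-100 months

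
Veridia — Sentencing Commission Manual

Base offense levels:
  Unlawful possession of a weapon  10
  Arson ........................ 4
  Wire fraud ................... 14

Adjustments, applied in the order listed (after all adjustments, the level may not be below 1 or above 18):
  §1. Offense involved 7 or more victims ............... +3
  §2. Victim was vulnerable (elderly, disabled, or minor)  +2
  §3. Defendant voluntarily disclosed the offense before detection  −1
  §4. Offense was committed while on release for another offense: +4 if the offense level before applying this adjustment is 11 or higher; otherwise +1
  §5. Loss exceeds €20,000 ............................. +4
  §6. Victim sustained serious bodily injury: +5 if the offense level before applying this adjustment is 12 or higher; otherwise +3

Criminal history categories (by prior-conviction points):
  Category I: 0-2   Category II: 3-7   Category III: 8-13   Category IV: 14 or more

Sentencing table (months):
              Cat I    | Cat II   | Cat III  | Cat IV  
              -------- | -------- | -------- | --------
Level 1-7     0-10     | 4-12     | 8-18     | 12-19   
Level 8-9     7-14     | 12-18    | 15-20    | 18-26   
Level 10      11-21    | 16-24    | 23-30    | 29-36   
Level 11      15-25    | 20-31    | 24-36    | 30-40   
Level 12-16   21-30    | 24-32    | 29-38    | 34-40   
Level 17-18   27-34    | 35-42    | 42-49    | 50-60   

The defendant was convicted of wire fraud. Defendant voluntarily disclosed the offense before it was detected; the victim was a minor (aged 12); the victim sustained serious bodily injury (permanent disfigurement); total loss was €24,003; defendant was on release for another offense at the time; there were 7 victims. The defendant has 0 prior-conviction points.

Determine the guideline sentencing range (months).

27-34 months

Base offense level for wire fraud: 14.
§1 applies: 14 + 3 = 17.
§2 applies: 17 + 2 = 19.
§3 applies: 19 − 1 = 18.
§4 applies (level before this adjustment is 18 ≥ 11, so +4): 18 + 4 = 22.
§5 applies: 22 + 4 = 26.
§6 applies (level before this adjustment is 26 ≥ 12, so +5): 26 + 5 = 31.
Level 31 exceeds the maximum of 18; capped at 18.
Final offense level: 18.
Criminal history: 0 prior points → Category I (0-2).
Level 18 falls in the 17-18 band.
Grid: Level 17-18 × Category I = 27-34 months.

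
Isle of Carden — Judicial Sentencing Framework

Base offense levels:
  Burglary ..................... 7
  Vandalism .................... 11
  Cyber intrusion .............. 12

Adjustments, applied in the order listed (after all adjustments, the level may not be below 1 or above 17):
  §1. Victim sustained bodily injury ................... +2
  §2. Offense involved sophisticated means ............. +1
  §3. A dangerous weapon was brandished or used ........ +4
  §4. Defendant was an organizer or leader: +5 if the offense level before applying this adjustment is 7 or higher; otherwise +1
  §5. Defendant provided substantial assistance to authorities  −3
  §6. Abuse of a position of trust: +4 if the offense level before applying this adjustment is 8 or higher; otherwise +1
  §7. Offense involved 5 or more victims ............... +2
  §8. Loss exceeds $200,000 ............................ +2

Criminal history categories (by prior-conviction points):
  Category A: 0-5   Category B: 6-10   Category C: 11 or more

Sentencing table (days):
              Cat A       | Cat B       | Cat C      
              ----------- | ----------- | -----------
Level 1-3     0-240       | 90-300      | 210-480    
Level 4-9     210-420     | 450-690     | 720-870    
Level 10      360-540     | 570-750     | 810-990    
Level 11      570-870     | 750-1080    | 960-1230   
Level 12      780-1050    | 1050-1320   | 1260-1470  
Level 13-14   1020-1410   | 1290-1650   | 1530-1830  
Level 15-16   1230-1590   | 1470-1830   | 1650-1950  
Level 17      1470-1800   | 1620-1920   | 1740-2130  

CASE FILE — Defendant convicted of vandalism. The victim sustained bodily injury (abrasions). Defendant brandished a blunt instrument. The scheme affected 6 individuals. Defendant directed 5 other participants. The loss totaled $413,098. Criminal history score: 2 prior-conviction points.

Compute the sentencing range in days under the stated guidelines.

1470-1800 days

Base offense level for vandalism: 11.
§1 applies: 11 + 2 = 13.
§2 does not apply.
§3 applies: 13 + 4 = 17.
§4 applies (level before this adjustment is 17 ≥ 7, so +5): 17 + 5 = 22.
§7 applies: 22 + 2 = 24.
§8 applies: 24 + 2 = 26.
Level 26 exceeds the maximum of 17; capped at 17.
Final offense level: 17.
Criminal history: 2 prior points → Category A (0-5).
Level 17 falls in the 17 band.
Grid: Level 17 × Category A = 1470-1800 days.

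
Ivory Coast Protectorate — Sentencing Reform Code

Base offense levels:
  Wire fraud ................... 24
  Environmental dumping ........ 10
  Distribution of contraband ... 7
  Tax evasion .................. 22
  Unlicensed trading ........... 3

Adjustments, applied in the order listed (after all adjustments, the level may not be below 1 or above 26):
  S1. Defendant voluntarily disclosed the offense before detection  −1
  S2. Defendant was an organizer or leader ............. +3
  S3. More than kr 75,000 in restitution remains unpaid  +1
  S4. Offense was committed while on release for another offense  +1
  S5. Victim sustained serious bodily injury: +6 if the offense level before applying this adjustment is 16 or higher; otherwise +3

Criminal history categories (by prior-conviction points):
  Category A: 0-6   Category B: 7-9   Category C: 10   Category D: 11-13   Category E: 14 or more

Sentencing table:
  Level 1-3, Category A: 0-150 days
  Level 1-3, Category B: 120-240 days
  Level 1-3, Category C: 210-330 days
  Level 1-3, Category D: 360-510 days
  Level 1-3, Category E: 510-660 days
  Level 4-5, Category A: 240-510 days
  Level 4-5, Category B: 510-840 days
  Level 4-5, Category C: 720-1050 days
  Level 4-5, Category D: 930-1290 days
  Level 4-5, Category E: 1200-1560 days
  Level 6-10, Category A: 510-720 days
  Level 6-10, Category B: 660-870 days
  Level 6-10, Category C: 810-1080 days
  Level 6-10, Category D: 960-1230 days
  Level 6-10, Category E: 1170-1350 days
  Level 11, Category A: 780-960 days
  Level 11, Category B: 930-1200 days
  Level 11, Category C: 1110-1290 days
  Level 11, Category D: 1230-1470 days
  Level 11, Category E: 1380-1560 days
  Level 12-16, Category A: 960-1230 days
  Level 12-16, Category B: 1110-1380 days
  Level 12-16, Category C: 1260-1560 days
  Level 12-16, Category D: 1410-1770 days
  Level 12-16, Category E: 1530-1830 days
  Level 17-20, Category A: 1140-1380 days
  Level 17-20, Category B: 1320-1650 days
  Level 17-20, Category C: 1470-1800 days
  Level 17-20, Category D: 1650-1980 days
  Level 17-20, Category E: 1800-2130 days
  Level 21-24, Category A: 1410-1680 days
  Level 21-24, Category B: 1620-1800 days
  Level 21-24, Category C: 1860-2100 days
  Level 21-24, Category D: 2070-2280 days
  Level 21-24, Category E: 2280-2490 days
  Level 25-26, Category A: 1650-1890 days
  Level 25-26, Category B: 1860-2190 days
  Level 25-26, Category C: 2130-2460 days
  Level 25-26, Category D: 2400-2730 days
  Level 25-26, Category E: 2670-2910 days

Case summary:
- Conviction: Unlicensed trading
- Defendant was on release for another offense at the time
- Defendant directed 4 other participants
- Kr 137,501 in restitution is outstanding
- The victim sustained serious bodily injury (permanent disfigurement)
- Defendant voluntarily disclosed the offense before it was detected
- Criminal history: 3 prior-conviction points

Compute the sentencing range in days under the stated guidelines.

Base offense level for unlicensed trading: 3.
S1 applies: 3 − 1 = 2.
S2 applies: 2 + 3 = 5.
S3 applies: 5 + 1 = 6.
S4 applies: 6 + 1 = 7.
S5 applies (level before this adjustment is 7 < 16, so +3): 7 + 3 = 10.
Final offense level: 10.
Criminal history: 3 prior points → Category A (0-6).
Level 10 falls in the 6-10 band.
Grid: Level 6-10 × Category A = 510-720 days.

510-720 days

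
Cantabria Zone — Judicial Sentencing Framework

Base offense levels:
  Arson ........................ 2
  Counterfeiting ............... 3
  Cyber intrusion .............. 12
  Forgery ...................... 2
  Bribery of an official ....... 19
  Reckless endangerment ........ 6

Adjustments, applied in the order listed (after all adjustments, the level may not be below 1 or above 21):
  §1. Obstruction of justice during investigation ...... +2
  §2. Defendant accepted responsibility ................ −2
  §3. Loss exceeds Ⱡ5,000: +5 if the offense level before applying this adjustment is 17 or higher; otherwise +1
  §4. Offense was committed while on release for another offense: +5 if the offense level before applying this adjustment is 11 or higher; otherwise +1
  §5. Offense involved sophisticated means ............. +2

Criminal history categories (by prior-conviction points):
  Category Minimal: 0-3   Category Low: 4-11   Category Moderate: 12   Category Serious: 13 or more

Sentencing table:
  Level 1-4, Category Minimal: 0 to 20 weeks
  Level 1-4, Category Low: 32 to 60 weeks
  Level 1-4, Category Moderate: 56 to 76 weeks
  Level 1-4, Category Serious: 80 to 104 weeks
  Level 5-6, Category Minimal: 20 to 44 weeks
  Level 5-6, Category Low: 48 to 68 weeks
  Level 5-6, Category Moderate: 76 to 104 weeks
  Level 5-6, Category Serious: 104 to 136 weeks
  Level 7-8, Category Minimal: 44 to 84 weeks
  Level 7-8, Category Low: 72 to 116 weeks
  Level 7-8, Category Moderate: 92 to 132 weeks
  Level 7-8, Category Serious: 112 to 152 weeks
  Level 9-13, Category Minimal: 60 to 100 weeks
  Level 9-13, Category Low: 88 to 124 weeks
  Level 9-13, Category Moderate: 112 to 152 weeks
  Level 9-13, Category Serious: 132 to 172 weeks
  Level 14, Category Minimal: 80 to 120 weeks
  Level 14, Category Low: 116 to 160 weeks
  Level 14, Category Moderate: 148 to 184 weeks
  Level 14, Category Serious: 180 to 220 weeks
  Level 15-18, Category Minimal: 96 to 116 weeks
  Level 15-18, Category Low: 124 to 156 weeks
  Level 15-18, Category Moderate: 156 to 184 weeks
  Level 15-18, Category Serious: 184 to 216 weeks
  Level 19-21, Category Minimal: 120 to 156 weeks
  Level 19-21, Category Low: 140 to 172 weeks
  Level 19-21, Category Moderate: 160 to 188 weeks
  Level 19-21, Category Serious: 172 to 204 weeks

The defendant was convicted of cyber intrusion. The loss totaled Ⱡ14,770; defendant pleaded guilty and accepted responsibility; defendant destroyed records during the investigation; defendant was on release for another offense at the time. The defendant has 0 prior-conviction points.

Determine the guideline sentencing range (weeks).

Base offense level for cyber intrusion: 12.
§1 applies: 12 + 2 = 14.
§2 applies: 14 − 2 = 12.
§3 applies (level before this adjustment is 12 < 17, so +1): 12 + 1 = 13.
§4 applies (level before this adjustment is 13 ≥ 11, so +5): 13 + 5 = 18.
Final offense level: 18.
Criminal history: 0 prior points → Category Minimal (0-3).
Level 18 falls in the 15-18 band.
Grid: Level 15-18 × Category Minimal = 96-116 weeks.

96-116 weeks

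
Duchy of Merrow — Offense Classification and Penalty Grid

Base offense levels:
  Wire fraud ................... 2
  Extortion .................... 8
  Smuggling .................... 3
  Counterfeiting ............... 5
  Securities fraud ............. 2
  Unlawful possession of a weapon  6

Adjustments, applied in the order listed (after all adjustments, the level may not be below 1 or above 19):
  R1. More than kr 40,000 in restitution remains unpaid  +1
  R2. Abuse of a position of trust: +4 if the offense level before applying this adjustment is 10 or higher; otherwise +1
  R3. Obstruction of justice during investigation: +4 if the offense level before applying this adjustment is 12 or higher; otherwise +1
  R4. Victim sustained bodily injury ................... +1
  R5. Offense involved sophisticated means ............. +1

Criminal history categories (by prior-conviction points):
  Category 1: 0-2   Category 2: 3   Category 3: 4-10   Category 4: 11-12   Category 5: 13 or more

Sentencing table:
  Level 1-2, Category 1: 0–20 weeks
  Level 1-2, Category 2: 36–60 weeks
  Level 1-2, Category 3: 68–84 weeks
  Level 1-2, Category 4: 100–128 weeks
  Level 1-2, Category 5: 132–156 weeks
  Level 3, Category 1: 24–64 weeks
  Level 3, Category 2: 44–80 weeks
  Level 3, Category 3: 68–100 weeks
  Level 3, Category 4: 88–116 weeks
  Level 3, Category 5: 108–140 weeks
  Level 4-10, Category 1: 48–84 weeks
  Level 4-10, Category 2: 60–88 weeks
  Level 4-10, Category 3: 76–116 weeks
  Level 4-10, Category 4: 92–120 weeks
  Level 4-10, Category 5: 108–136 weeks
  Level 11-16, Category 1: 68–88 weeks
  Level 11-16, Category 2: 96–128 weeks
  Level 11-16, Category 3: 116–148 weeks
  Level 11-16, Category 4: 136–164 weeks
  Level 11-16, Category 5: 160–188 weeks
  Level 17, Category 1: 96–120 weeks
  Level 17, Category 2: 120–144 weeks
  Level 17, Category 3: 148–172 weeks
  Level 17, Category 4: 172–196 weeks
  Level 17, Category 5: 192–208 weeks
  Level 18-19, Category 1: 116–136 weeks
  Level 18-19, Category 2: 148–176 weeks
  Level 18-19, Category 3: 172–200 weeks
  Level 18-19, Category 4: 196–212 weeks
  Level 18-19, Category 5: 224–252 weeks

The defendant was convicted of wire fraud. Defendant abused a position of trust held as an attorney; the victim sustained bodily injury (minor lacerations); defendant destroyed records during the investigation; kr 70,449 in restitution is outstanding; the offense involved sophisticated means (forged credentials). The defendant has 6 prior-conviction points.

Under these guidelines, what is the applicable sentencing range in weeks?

76-116 weeks

Base offense level for wire fraud: 2.
R1 applies: 2 + 1 = 3.
R2 applies (level before this adjustment is 3 < 10, so +1): 3 + 1 = 4.
R3 applies (level before this adjustment is 4 < 12, so +1): 4 + 1 = 5.
R4 applies: 5 + 1 = 6.
R5 applies: 6 + 1 = 7.
Final offense level: 7.
Criminal history: 6 prior points → Category 3 (4-10).
Level 7 falls in the 4-10 band.
Grid: Level 4-10 × Category 3 = 76-116 weeks.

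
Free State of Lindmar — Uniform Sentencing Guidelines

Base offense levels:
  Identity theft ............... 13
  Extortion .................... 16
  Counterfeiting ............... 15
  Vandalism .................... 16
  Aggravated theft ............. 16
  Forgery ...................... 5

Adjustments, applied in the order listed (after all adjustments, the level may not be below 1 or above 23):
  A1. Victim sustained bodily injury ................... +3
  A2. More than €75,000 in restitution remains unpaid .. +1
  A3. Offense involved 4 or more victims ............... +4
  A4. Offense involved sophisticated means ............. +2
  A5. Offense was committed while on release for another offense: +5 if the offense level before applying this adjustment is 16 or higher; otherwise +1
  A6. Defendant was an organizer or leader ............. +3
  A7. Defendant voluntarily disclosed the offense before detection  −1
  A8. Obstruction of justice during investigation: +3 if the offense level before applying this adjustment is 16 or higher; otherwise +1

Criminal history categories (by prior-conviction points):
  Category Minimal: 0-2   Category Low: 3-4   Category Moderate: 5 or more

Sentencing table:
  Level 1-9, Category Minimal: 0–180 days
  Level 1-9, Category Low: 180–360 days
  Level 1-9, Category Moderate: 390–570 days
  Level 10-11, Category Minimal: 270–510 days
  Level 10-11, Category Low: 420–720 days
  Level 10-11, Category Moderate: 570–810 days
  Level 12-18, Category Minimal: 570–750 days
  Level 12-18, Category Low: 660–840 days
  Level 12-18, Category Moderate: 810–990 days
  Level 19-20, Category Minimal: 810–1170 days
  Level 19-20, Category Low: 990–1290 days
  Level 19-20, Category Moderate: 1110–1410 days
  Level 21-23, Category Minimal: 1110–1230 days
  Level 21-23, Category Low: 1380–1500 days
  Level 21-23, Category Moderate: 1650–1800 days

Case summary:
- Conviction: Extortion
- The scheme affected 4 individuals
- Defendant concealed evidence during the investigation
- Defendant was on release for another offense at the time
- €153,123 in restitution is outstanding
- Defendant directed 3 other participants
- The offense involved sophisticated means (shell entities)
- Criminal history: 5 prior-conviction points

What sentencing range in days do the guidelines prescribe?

1650-1800 days

Base offense level for extortion: 16.
A1 does not apply.
A2 applies: 16 + 1 = 17.
A3 applies: 17 + 4 = 21.
A4 applies: 21 + 2 = 23.
A5 applies (level before this adjustment is 23 ≥ 16, so +5): 23 + 5 = 28.
A6 applies: 28 + 3 = 31.
A8 applies (level before this adjustment is 31 ≥ 16, so +3): 31 + 3 = 34.
Level 34 exceeds the maximum of 23; capped at 23.
Final offense level: 23.
Criminal history: 5 prior points → Category Moderate (5+).
Level 23 falls in the 21-23 band.
Grid: Level 21-23 × Category Moderate = 1650-1800 days.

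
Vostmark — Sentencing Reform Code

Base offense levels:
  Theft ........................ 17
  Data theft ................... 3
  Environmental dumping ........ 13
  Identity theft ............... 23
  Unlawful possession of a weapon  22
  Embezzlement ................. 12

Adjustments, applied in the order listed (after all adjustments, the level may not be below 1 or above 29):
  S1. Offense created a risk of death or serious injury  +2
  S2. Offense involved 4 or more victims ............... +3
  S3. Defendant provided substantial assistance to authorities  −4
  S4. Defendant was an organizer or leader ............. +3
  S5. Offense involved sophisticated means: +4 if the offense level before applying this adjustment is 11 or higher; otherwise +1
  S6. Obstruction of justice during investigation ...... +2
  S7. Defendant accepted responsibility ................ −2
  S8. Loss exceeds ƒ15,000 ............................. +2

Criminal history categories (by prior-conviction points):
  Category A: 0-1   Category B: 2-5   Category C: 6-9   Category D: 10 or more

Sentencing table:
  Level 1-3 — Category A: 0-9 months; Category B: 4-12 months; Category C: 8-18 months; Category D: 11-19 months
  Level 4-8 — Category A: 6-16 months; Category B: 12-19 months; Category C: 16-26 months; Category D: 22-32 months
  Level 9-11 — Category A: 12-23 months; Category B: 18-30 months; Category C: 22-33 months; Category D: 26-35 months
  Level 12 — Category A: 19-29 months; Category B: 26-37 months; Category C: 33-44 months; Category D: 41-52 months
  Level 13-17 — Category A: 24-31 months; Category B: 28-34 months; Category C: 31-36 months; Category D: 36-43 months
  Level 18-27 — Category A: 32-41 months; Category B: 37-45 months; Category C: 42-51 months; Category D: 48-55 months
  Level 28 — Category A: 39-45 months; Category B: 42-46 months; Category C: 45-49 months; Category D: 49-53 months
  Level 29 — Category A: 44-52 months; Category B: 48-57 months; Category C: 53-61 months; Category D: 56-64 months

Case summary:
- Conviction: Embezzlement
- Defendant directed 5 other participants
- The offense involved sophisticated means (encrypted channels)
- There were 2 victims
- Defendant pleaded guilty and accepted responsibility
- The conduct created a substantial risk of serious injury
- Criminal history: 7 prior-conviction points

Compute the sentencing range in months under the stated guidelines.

Base offense level for embezzlement: 12.
S1 applies: 12 + 2 = 14.
S2 does not apply.
S3 does not apply.
S4 applies: 14 + 3 = 17.
S5 applies (level before this adjustment is 17 ≥ 11, so +4): 17 + 4 = 21.
S7 applies: 21 − 2 = 19.
S8 does not apply.
Final offense level: 19.
Criminal history: 7 prior points → Category C (6-9).
Level 19 falls in the 18-27 band.
Grid: Level 18-27 × Category C = 42-51 months.

42-51 months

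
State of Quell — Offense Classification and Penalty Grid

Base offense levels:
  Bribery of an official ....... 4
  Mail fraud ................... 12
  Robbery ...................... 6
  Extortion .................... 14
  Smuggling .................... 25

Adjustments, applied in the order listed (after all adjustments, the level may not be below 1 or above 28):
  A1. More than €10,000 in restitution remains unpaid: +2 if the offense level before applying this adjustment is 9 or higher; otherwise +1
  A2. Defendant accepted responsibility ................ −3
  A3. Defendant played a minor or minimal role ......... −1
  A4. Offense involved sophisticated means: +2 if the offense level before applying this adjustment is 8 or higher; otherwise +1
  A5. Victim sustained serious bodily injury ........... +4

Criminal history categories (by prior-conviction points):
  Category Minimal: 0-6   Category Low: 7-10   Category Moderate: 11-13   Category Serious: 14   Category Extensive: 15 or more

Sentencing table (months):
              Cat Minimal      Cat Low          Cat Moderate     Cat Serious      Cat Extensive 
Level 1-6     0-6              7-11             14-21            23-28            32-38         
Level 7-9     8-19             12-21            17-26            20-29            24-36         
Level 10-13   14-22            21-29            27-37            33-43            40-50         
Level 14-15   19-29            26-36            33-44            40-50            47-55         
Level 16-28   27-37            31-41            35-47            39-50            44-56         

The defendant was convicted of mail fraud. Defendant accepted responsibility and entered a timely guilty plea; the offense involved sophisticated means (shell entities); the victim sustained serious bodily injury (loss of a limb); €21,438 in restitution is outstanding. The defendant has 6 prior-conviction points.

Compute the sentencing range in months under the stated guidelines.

27-37 months

Base offense level for mail fraud: 12.
A1 applies (level before this adjustment is 12 ≥ 9, so +2): 12 + 2 = 14.
A2 applies: 14 − 3 = 11.
A4 applies (level before this adjustment is 11 ≥ 8, so +2): 11 + 2 = 13.
A5 applies: 13 + 4 = 17.
Final offense level: 17.
Criminal history: 6 prior points → Category Minimal (0-6).
Level 17 falls in the 16-28 band.
Grid: Level 16-28 × Category Minimal = 27-37 months.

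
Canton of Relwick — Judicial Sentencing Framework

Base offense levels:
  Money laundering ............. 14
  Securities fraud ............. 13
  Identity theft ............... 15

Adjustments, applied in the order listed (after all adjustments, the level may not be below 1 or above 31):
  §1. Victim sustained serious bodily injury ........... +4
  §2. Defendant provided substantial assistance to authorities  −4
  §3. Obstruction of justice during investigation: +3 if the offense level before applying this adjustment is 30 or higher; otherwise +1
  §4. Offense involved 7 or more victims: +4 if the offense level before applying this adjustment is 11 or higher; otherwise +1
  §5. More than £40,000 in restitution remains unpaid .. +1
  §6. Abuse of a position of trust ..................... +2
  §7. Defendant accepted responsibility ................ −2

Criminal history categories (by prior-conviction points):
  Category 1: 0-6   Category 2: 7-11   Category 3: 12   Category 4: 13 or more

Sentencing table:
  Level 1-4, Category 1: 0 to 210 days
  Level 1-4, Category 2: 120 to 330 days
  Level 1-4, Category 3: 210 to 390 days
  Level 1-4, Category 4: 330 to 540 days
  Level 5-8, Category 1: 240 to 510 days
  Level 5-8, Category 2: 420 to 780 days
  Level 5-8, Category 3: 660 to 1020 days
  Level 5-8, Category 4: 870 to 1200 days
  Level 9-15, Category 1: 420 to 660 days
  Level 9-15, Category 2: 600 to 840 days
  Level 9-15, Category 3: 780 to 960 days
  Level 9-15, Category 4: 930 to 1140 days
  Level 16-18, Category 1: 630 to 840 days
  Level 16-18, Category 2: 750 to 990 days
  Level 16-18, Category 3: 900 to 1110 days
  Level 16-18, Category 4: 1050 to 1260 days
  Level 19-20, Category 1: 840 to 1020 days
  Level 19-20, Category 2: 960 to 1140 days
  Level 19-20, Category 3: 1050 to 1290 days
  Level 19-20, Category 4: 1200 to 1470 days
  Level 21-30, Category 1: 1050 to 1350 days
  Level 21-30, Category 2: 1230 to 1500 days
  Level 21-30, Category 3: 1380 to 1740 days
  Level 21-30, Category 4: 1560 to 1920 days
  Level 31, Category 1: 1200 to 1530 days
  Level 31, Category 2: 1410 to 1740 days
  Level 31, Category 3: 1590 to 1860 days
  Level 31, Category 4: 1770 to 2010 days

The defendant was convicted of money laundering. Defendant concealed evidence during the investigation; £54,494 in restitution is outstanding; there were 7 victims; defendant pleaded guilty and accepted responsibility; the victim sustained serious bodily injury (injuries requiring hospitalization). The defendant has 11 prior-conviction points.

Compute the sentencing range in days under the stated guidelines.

Base offense level for money laundering: 14.
§1 applies: 14 + 4 = 18.
§2 does not apply.
§3 applies (level before this adjustment is 18 < 30, so +1): 18 + 1 = 19.
§4 applies (level before this adjustment is 19 ≥ 11, so +4): 19 + 4 = 23.
§5 applies: 23 + 1 = 24.
§6 does not apply.
§7 applies: 24 − 2 = 22.
Final offense level: 22.
Criminal history: 11 prior points → Category 2 (7-11).
Level 22 falls in the 21-30 band.
Grid: Level 21-30 × Category 2 = 1230-1500 days.

1230-1500 days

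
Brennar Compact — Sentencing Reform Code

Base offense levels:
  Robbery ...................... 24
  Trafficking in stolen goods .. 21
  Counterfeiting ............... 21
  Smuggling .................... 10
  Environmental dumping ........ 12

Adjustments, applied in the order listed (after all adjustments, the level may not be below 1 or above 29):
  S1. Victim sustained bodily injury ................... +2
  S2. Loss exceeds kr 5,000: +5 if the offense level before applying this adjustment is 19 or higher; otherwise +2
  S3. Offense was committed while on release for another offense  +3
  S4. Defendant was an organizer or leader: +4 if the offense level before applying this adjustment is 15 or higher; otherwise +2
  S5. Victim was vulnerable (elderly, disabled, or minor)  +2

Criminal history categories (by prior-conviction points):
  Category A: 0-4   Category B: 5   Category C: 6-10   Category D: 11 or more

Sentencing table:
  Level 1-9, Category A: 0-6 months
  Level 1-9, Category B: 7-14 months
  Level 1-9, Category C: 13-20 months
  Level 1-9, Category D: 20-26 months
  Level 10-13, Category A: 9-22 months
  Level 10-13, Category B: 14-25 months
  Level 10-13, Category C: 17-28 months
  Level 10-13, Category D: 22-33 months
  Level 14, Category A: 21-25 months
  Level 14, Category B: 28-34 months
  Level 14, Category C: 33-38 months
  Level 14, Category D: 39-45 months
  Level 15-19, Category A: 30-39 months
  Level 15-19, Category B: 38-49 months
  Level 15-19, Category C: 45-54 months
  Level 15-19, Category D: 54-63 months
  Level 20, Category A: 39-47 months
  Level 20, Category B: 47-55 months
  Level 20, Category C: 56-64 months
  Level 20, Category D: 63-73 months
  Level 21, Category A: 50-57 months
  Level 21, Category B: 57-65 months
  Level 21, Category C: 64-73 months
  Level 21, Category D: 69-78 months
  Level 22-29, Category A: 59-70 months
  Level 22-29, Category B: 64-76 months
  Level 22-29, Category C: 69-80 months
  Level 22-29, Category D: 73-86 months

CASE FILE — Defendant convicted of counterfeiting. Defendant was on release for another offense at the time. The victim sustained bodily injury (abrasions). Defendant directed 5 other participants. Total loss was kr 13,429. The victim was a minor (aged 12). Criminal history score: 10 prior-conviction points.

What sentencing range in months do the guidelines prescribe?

Base offense level for counterfeiting: 21.
S1 applies: 21 + 2 = 23.
S2 applies (level before this adjustment is 23 ≥ 19, so +5): 23 + 5 = 28.
S3 applies: 28 + 3 = 31.
S4 applies (level before this adjustment is 31 ≥ 15, so +4): 31 + 4 = 35.
S5 applies: 35 + 2 = 37.
Level 37 exceeds the maximum of 29; capped at 29.
Final offense level: 29.
Criminal history: 10 prior points → Category C (6-10).
Level 29 falls in the 22-29 band.
Grid: Level 22-29 × Category C = 69-80 months.

69-80 months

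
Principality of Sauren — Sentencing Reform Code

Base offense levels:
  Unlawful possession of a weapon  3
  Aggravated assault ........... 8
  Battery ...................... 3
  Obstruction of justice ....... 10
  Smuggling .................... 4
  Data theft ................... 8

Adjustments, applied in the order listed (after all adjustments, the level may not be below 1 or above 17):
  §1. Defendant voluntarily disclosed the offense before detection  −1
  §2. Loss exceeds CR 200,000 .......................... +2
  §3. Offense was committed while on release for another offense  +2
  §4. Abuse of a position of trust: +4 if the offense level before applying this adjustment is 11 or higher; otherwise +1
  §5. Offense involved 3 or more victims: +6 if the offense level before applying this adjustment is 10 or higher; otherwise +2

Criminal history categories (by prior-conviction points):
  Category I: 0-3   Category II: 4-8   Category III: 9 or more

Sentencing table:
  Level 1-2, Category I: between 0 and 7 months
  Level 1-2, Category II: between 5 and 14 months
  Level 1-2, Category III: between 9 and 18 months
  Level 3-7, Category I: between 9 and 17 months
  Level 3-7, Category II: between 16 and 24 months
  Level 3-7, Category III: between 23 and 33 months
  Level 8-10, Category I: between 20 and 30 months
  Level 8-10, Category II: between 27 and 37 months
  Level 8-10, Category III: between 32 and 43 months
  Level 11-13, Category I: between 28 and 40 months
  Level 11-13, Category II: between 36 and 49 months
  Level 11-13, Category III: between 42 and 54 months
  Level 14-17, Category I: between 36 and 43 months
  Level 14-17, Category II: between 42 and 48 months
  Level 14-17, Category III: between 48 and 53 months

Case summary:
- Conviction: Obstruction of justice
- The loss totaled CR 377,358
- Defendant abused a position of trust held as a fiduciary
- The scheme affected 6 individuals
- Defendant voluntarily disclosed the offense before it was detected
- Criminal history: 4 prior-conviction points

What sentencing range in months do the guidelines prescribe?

42-48 months

Base offense level for obstruction of justice: 10.
§1 applies: 10 − 1 = 9.
§2 applies: 9 + 2 = 11.
§3 does not apply.
§4 applies (level before this adjustment is 11 ≥ 11, so +4): 11 + 4 = 15.
§5 applies (level before this adjustment is 15 ≥ 10, so +6): 15 + 6 = 21.
Level 21 exceeds the maximum of 17; capped at 17.
Final offense level: 17.
Criminal history: 4 prior points → Category II (4-8).
Level 17 falls in the 14-17 band.
Grid: Level 14-17 × Category II = 42-48 months.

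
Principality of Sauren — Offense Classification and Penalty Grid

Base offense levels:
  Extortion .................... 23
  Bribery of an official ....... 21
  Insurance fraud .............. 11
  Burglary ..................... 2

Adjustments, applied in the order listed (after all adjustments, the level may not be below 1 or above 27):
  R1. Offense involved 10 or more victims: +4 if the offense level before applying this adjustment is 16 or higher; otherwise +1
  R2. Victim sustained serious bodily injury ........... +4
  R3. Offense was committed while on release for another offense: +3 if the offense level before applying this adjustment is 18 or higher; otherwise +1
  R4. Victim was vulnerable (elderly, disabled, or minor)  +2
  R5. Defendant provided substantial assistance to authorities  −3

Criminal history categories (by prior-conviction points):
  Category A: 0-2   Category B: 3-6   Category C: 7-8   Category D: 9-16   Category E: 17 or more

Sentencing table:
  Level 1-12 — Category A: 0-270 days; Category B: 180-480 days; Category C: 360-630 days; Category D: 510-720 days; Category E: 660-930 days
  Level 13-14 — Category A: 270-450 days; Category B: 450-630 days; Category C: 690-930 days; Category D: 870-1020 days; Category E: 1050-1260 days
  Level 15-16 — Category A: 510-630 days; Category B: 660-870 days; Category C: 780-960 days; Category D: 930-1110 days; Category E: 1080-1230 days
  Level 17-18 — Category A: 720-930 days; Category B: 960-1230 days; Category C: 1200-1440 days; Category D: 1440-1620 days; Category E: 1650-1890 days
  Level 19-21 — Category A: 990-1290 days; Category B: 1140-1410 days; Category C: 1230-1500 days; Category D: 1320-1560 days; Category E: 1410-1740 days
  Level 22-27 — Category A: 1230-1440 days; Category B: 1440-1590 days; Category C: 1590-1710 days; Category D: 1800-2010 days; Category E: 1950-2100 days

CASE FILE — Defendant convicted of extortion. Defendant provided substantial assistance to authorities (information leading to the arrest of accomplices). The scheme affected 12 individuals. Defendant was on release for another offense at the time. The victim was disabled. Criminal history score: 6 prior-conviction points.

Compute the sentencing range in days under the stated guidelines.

Base offense level for extortion: 23.
R1 applies (level before this adjustment is 23 ≥ 16, so +4): 23 + 4 = 27.
R3 applies (level before this adjustment is 27 ≥ 18, so +3): 27 + 3 = 30.
R4 applies: 30 + 2 = 32.
R5 applies: 32 − 3 = 29.
Level 29 exceeds the maximum of 27; capped at 27.
Final offense level: 27.
Criminal history: 6 prior points → Category B (3-6).
Level 27 falls in the 22-27 band.
Grid: Level 22-27 × Category B = 1440-1590 days.

1440-1590 days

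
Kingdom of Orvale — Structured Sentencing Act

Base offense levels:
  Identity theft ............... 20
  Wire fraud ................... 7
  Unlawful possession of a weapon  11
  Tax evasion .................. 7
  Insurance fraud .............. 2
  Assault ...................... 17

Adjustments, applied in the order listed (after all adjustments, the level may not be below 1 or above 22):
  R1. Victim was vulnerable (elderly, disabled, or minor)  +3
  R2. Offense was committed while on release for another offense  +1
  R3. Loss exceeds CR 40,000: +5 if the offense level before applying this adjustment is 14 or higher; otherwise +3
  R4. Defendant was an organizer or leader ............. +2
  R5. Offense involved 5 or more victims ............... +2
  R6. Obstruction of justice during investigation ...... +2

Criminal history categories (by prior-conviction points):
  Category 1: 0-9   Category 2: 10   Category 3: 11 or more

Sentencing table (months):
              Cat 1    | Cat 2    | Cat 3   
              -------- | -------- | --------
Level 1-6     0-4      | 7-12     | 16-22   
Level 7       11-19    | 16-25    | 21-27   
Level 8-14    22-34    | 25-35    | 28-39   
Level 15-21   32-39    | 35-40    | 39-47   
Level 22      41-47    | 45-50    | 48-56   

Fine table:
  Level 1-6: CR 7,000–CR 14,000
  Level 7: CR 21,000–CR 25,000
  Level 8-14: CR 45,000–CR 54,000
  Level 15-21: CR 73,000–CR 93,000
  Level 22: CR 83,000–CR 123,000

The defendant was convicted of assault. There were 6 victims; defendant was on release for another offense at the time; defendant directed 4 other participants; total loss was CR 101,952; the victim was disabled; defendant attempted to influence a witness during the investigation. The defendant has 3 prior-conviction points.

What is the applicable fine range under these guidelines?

Base offense level for assault: 17.
R1 applies: 17 + 3 = 20.
R2 applies: 20 + 1 = 21.
R3 applies (level before this adjustment is 21 ≥ 14, so +5): 21 + 5 = 26.
R4 applies: 26 + 2 = 28.
R5 applies: 28 + 2 = 30.
R6 applies: 30 + 2 = 32.
Level 32 exceeds the maximum of 22; capped at 22.
Final offense level: 22.
Level 22 falls in the 22 band.
Fine table: Level 22 → CR 83,000–CR 123,000.

CR 83,000–CR 123,000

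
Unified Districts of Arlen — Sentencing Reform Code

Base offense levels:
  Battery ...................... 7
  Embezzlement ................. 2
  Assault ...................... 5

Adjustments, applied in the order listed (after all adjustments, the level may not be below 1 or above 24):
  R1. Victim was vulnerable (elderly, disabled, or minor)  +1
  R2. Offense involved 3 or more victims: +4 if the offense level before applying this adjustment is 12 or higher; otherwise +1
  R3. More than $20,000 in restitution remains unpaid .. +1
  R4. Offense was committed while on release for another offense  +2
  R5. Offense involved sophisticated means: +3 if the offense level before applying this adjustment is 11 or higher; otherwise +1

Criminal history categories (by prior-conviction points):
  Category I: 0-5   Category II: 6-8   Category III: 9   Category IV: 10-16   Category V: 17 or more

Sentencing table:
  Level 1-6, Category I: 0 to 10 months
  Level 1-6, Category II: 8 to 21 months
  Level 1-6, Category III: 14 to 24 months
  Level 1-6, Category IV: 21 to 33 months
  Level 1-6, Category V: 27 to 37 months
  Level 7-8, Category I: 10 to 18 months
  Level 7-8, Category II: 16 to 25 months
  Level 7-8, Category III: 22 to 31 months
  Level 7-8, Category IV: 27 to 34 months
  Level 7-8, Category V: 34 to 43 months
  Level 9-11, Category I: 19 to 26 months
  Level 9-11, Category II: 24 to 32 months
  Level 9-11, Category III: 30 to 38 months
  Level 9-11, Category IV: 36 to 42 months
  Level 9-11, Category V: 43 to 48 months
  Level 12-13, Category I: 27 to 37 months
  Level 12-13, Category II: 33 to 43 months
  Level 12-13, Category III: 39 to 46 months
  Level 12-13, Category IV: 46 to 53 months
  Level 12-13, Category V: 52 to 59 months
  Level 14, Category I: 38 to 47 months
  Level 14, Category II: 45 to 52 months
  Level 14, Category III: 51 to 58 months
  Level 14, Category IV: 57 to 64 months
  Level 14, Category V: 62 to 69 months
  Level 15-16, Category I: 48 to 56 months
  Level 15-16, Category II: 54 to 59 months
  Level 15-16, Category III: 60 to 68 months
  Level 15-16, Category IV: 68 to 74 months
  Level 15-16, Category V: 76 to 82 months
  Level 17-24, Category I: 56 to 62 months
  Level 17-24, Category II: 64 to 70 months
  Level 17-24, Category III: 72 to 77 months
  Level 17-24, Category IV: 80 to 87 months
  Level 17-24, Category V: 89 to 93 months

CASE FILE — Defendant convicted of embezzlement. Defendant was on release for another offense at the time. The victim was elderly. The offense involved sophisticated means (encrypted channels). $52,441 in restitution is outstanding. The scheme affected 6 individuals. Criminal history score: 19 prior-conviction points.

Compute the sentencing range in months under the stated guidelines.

Base offense level for embezzlement: 2.
R1 applies: 2 + 1 = 3.
R2 applies (level before this adjustment is 3 < 12, so +1): 3 + 1 = 4.
R3 applies: 4 + 1 = 5.
R4 applies: 5 + 2 = 7.
R5 applies (level before this adjustment is 7 < 11, so +1): 7 + 1 = 8.
Final offense level: 8.
Criminal history: 19 prior points → Category V (17+).
Level 8 falls in the 7-8 band.
Grid: Level 7-8 × Category V = 34-43 months.

34-43 months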